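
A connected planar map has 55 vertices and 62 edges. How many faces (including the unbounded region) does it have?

9

Euler's formula for a connected plane graph: V − E + F = 2, so F = 2 − 55 + 62 = 9.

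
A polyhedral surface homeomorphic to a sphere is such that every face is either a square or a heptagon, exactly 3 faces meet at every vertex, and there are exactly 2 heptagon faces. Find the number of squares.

7

Let x be the number of squares; then F = 2 + x.
Edge–face incidences: 2E = 7·2 + 4·x = 14 + 4x.
Every vertex has degree 3, so 3V = 2E.
Euler: V − E + F = 2 ⇒ (2E)/3 − E + (2 + x) = 2.
Multiply by 6: 2·(2E) − 3·(2E) + 6·(2 + x) = 12, i.e. 12 + 6x − (14 + 4x) = 12.
Collecting terms: 2x − 2 = 12, so 2x = 14, so x = 7.
Then 2E = 14 + 4·7 = 42, so E = 21, V = 2E/3 = 14, F = 2 + 7 = 9.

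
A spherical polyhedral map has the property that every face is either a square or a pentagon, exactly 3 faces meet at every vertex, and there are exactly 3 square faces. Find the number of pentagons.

Let x be the number of pentagons; then F = 3 + x.
Edge–face incidences: 2E = 4·3 + 5·x = 12 + 5x.
Every vertex has degree 3, so 3V = 2E.
Euler: V − E + F = 2 ⇒ (2E)/3 − E + (3 + x) = 2.
Multiply by 6: 2·(2E) − 3·(2E) + 6·(3 + x) = 12, i.e. 18 + 6x − (12 + 5x) = 12.
Collecting terms: x + 6 = 12, so x = 6.
Then 2E = 12 + 5·6 = 42, so E = 21, V = 2E/3 = 14, F = 3 + 6 = 9.

6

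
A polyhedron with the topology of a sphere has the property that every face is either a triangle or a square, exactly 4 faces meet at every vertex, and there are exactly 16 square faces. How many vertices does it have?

Let x be the number of triangles; then F = 16 + x.
Edge–face incidences: 2E = 4·16 + 3·x = 64 + 3x.
Every vertex has degree 4, so 4V = 2E.
Euler: V − E + F = 2 ⇒ (2E)/4 − E + (16 + x) = 2.
Multiply by 8: 2·(2E) − 4·(2E) + 8·(16 + x) = 16, i.e. 128 + 8x − 2·(64 + 3x) = 16.
Collecting terms: 2x = 16, so x = 8.
Then 2E = 64 + 3·8 = 88, so E = 44, V = 2E/4 = 22, F = 16 + 8 = 24.

22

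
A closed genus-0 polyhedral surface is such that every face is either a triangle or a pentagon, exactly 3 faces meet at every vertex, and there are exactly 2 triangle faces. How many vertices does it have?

12

Let x be the number of pentagons; then F = 2 + x.
Edge–face incidences: 2E = 3·2 + 5·x = 6 + 5x.
Every vertex has degree 3, so 3V = 2E.
Euler: V − E + F = 2 ⇒ (2E)/3 − E + (2 + x) = 2.
Multiply by 6: 2·(2E) − 3·(2E) + 6·(2 + x) = 12, i.e. 12 + 6x − (6 + 5x) = 12.
Collecting terms: x + 6 = 12, so x = 6.
Then 2E = 6 + 5·6 = 36, so E = 18, V = 2E/3 = 12, F = 2 + 6 = 8.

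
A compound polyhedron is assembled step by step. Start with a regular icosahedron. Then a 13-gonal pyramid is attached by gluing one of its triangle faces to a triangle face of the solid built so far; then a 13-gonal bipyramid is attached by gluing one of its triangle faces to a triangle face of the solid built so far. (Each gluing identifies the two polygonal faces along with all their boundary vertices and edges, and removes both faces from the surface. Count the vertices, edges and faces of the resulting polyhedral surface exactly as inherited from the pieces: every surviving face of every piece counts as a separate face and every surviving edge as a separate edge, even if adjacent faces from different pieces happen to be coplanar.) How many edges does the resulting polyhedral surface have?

89

A regular icosahedron: V=12, E=30, F=20.
Attach a 13-gonal pyramid (V=14, E=26, F=14) along a 3-gon: merge 3 vertices and 3 edges, delete both glued faces → V=23, E=53, F=32.
Attach a 13-gonal bipyramid (V=15, E=39, F=26) along a 3-gon: merge 3 vertices and 3 edges, delete both glued faces → V=35, E=89, F=56.
Check: V − E + F = 35 − 89 + 56 = 2.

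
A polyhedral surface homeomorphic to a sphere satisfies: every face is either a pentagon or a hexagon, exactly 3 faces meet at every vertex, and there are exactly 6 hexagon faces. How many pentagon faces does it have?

Let x be the number of pentagons; then F = 6 + x.
Edge–face incidences: 2E = 6·6 + 5·x = 36 + 5x.
Every vertex has degree 3, so 3V = 2E.
Euler: V − E + F = 2 ⇒ (2E)/3 − E + (6 + x) = 2.
Multiply by 6: 2·(2E) − 3·(2E) + 6·(6 + x) = 12, i.e. 36 + 6x − (36 + 5x) = 12.
Collecting terms: x = 12.
Then 2E = 36 + 5·12 = 96, so E = 48, V = 2E/3 = 32, F = 6 + 12 = 18.

12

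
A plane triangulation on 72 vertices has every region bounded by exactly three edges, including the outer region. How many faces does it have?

140

In a plane triangulation 3F = 2E and V − E + F = 2, so F = 2V − 4 = 2·72 − 4 = 140.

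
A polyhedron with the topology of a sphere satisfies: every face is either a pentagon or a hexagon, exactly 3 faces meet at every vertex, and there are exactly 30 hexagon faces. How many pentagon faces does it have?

12

Let x be the number of pentagons; then F = 30 + x.
Edge–face incidences: 2E = 6·30 + 5·x = 180 + 5x.
Every vertex has degree 3, so 3V = 2E.
Euler: V − E + F = 2 ⇒ (2E)/3 − E + (30 + x) = 2.
Multiply by 6: 2·(2E) − 3·(2E) + 6·(30 + x) = 12, i.e. 180 + 6x − (180 + 5x) = 12.
Collecting terms: x = 12.
Then 2E = 180 + 5·12 = 240, so E = 120, V = 2E/3 = 80, F = 30 + 12 = 42.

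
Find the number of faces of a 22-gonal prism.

A prism on an n-gon has two n-gon bases and n rectangular sides: V = 2·22 = 44, E = 3·22 = 66, F = 22 + 2 = 24.
Check: V − E + F = 44 − 66 + 24 = 2.

24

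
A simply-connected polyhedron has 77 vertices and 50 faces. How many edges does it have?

125

Here V − E + F = 2.
E = V + F − (2) = 77 + 50 − (2) = 125.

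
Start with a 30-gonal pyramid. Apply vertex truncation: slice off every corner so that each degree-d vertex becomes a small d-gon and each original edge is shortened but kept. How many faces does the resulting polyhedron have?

62

The base solid has V = 31, E = 60, F = 31.
Truncation replaces each original edge-end by a new vertex, so V′ = 2E = 120.
Each original edge survives, and each old vertex of degree d contributes d new edges; summing degrees gives Σd = 2E, so E′ = E + 2E = 3E = 180.
Each original face survives and each original vertex becomes one new face: F′ = F + V = 62.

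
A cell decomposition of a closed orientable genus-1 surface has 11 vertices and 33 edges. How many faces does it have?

22

For a closed orientable surface of genus 1, χ = 2 − 2·1 = 0.
F = 0 − V + E = 0 − 11 + 33 = 22.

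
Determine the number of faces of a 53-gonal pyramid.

54

A pyramid on an n-gon base has one n-gon and n triangles: V = 53 + 1 = 54, E = 2·53 = 106, F = 53 + 1 = 54.
Check: V − E + F = 54 − 106 + 54 = 2.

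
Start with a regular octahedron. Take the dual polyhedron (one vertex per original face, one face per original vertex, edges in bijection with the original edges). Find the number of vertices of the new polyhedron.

8

The base solid has V = 6, E = 12, F = 8.
The dual swaps V and F and preserves E: V′ = F = 8, E′ = E = 12, F′ = V = 6.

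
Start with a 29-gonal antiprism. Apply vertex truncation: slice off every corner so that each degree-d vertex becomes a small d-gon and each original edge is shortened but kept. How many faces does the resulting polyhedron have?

The base solid has V = 58, E = 116, F = 60.
Truncation replaces each original edge-end by a new vertex, so V′ = 2E = 232.
Each original edge survives, and each old vertex of degree d contributes d new edges; summing degrees gives Σd = 2E, so E′ = E + 2E = 3E = 348.
Each original face survives and each original vertex becomes one new face: F′ = F + V = 118.

118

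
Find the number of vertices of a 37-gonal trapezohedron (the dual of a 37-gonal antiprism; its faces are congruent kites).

76

The n-trapezohedron (dual of the n-antiprism) has V = 2·37 + 2 = 76, E = 4·37 = 148, F = 2·37 = 74.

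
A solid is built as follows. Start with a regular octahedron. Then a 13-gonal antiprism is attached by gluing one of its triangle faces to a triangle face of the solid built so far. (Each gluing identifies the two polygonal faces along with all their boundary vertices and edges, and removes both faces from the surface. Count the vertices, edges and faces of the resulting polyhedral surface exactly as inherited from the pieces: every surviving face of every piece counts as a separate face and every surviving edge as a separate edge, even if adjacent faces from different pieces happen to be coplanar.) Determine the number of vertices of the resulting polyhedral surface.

A regular octahedron: V=6, E=12, F=8.
Attach a 13-gonal antiprism (V=26, E=52, F=28) along a 3-gon: merge 3 vertices and 3 edges, delete both glued faces → V=29, E=61, F=34.
Check: V − E + F = 29 − 61 + 34 = 2.

29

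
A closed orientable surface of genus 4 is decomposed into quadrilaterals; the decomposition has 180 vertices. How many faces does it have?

χ = 2 − 2·4 = -6, and every face is a square so 4F = 2E.
V − E + F = -6 with E = 4F/2 gives 180 − (4/2 − 1)·F = -6, so F = 186 and E = 372.

186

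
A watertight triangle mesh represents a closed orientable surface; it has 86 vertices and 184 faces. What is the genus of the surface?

4

Every face is a triangle, so 2E = 3·184 = 552, giving E = 276.
χ = V − E + F = 86 − 276 + 184 = -6.
For a closed orientable surface χ = 2 − 2g, so g = (2 − (-6))/2 = 4.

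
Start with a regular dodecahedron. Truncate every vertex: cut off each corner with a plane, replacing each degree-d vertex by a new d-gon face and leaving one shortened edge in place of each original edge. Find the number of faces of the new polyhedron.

32

The base solid has V = 20, E = 30, F = 12.
Truncation replaces each original edge-end by a new vertex, so V′ = 2E = 60.
Each original edge survives, and each old vertex of degree d contributes d new edges; summing degrees gives Σd = 2E, so E′ = E + 2E = 3E = 90.
Each original face survives and each original vertex becomes one new face: F′ = F + V = 32.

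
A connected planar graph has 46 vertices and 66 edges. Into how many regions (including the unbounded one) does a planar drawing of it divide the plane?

Euler's formula for a connected plane graph: V − E + F = 2, so F = 2 − 46 + 66 = 22.

22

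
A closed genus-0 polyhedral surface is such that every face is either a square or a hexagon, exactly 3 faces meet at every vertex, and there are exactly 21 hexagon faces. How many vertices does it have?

Let x be the number of squares; then F = 21 + x.
Edge–face incidences: 2E = 6·21 + 4·x = 126 + 4x.
Every vertex has degree 3, so 3V = 2E.
Euler: V − E + F = 2 ⇒ (2E)/3 − E + (21 + x) = 2.
Multiply by 6: 2·(2E) − 3·(2E) + 6·(21 + x) = 12, i.e. 126 + 6x − (126 + 4x) = 12.
Collecting terms: 2x = 12, so x = 6.
Then 2E = 126 + 4·6 = 150, so E = 75, V = 2E/3 = 50, F = 21 + 6 = 27.

50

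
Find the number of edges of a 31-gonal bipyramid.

A bipyramid over an n-gon has 2n triangular faces and n + 2 vertices: V = 31 + 2 = 33, E = 3·31 = 93, F = 2·31 = 62.

93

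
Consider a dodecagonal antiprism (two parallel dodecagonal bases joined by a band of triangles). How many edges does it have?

An antiprism on an n-gon has two n-gon caps and 2n triangles: V = 2·12 = 24, E = 4·12 = 48, F = 2·12 + 2 = 26.

48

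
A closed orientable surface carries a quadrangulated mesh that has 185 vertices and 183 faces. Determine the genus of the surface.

Every face is a square, so 2E = 4·183 = 732, giving E = 366.
χ = V − E + F = 185 − 366 + 183 = 2.
For a closed orientable surface χ = 2 − 2g, so g = (2 − (2))/2 = 0.

0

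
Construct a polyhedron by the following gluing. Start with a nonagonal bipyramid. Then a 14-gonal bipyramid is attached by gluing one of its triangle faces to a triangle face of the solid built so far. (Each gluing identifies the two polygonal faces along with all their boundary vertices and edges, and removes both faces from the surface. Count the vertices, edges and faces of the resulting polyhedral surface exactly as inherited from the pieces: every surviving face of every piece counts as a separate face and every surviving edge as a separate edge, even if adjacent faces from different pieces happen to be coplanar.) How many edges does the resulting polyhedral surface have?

A nonagonal bipyramid: V=11, E=27, F=18.
Attach a 14-gonal bipyramid (V=16, E=42, F=28) along a 3-gon: merge 3 vertices and 3 edges, delete both glued faces → V=24, E=66, F=44.
Check: V − E + F = 24 − 66 + 44 = 2.

66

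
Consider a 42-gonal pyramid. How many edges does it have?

A pyramid on an n-gon base has one n-gon and n triangles: V = 42 + 1 = 43, E = 2·42 = 84, F = 42 + 1 = 43.

84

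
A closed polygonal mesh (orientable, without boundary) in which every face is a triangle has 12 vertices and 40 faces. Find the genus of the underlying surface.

5

Every face is a triangle, so 2E = 3·40 = 120, giving E = 60.
χ = V − E + F = 12 − 60 + 40 = -8.
For a closed orientable surface χ = 2 − 2g, so g = (2 − (-8))/2 = 5.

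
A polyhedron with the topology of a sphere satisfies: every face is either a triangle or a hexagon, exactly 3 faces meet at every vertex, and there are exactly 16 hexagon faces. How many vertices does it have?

36

Let x be the number of triangles; then F = 16 + x.
Edge–face incidences: 2E = 6·16 + 3·x = 96 + 3x.
Every vertex has degree 3, so 3V = 2E.
Euler: V − E + F = 2 ⇒ (2E)/3 − E + (16 + x) = 2.
Multiply by 6: 2·(2E) − 3·(2E) + 6·(16 + x) = 12, i.e. 96 + 6x − (96 + 3x) = 12.
Collecting terms: 3x = 12, so x = 4.
Then 2E = 96 + 3·4 = 108, so E = 54, V = 2E/3 = 36, F = 16 + 4 = 20.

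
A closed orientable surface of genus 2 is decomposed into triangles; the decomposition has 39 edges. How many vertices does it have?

χ = 2 − 2·2 = -2, and every face is a triangle so 3F = 2E.
F = 2E/3 = 26. Then V = -2 + E − F = -2 + 39 − 26 = 11.

11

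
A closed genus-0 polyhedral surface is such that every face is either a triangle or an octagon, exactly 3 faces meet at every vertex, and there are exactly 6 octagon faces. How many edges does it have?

36

Let x be the number of triangles; then F = 6 + x.
Edge–face incidences: 2E = 8·6 + 3·x = 48 + 3x.
Every vertex has degree 3, so 3V = 2E.
Euler: V − E + F = 2 ⇒ (2E)/3 − E + (6 + x) = 2.
Multiply by 6: 2·(2E) − 3·(2E) + 6·(6 + x) = 12, i.e. 36 + 6x − (48 + 3x) = 12.
Collecting terms: 3x − 12 = 12, so 3x = 24, so x = 8.
Then 2E = 48 + 3·8 = 72, so E = 36, V = 2E/3 = 24, F = 6 + 8 = 14.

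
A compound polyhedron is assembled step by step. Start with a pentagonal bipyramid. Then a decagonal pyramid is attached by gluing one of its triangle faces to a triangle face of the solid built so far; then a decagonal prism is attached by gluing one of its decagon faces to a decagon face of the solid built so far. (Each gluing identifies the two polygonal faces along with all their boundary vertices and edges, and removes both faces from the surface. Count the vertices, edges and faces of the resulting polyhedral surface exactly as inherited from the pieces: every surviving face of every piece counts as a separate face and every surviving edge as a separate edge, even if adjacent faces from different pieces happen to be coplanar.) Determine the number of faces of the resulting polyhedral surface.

29

A pentagonal bipyramid: V=7, E=15, F=10.
Attach a decagonal pyramid (V=11, E=20, F=11) along a 3-gon: merge 3 vertices and 3 edges, delete both glued faces → V=15, E=32, F=19.
Attach a decagonal prism (V=20, E=30, F=12) along a 10-gon: merge 10 vertices and 10 edges, delete both glued faces → V=25, E=52, F=29.
Check: V − E + F = 25 − 52 + 29 = 2.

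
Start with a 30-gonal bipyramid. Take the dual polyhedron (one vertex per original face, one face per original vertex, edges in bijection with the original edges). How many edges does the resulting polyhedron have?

90

The base solid has V = 32, E = 90, F = 60.
The dual swaps V and F and preserves E: V′ = F = 60, E′ = E = 90, F′ = V = 32.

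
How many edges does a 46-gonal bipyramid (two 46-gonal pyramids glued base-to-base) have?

A bipyramid over an n-gon has 2n triangular faces and n + 2 vertices: V = 46 + 2 = 48, E = 3·46 = 138, F = 2·46 = 92.

138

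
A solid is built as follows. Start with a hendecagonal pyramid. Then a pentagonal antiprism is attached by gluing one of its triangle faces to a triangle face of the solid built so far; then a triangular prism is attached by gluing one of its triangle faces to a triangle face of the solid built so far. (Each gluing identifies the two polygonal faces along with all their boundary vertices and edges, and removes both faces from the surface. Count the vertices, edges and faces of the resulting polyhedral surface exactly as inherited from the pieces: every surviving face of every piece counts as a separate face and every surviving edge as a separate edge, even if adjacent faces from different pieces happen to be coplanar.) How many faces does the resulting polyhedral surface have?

A hendecagonal pyramid: V=12, E=22, F=12.
Attach a pentagonal antiprism (V=10, E=20, F=12) along a 3-gon: merge 3 vertices and 3 edges, delete both glued faces → V=19, E=39, F=22.
Attach a triangular prism (V=6, E=9, F=5) along a 3-gon: merge 3 vertices and 3 edges, delete both glued faces → V=22, E=45, F=25.
Check: V − E + F = 22 − 45 + 25 = 2.

25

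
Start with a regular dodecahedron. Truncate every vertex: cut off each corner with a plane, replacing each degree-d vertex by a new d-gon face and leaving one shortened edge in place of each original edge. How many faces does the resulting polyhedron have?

The base solid has V = 20, E = 30, F = 12.
Truncation replaces each original edge-end by a new vertex, so V′ = 2E = 60.
Each original edge survives, and each old vertex of degree d contributes d new edges; summing degrees gives Σd = 2E, so E′ = E + 2E = 3E = 90.
Each original face survives and each original vertex becomes one new face: F′ = F + V = 32.

32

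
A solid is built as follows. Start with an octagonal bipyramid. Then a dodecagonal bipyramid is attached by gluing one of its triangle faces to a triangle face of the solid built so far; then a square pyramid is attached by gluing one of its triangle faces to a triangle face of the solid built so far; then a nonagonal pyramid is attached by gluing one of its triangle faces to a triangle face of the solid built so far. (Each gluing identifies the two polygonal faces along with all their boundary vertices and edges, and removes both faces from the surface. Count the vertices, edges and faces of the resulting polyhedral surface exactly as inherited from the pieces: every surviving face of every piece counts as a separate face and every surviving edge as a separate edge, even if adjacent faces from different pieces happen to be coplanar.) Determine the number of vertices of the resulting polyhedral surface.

An octagonal bipyramid: V=10, E=24, F=16.
Attach a dodecagonal bipyramid (V=14, E=36, F=24) along a 3-gon: merge 3 vertices and 3 edges, delete both glued faces → V=21, E=57, F=38.
Attach a square pyramid (V=5, E=8, F=5) along a 3-gon: merge 3 vertices and 3 edges, delete both glued faces → V=23, E=62, F=41.
Attach a nonagonal pyramid (V=10, E=18, F=10) along a 3-gon: merge 3 vertices and 3 edges, delete both glued faces → V=30, E=77, F=49.
Check: V − E + F = 30 − 77 + 49 = 2.

30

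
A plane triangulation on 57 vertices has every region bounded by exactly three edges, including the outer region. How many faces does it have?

110

In a plane triangulation 3F = 2E and V − E + F = 2, so F = 2V − 4 = 2·57 − 4 = 110.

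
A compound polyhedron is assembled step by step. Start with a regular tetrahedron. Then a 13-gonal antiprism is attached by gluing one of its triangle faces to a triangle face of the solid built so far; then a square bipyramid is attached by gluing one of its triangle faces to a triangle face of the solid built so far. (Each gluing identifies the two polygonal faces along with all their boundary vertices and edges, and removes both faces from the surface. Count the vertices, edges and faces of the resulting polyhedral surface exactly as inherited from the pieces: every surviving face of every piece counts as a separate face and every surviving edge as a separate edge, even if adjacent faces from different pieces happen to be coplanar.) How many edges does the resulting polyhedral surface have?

64

A regular tetrahedron: V=4, E=6, F=4.
Attach a 13-gonal antiprism (V=26, E=52, F=28) along a 3-gon: merge 3 vertices and 3 edges, delete both glued faces → V=27, E=55, F=30.
Attach a square bipyramid (V=6, E=12, F=8) along a 3-gon: merge 3 vertices and 3 edges, delete both glued faces → V=30, E=64, F=36.
Check: V − E + F = 30 − 64 + 36 = 2.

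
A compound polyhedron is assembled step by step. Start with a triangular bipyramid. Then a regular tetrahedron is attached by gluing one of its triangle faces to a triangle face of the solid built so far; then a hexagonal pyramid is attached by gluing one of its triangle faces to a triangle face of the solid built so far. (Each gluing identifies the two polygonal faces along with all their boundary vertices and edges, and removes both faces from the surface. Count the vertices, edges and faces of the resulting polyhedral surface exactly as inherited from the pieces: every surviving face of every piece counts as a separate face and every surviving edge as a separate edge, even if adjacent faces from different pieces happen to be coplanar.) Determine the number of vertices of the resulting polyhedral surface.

10

A triangular bipyramid: V=5, E=9, F=6.
Attach a regular tetrahedron (V=4, E=6, F=4) along a 3-gon: merge 3 vertices and 3 edges, delete both glued faces → V=6, E=12, F=8.
Attach a hexagonal pyramid (V=7, E=12, F=7) along a 3-gon: merge 3 vertices and 3 edges, delete both glued faces → V=10, E=21, F=13.
Check: V − E + F = 10 − 21 + 13 = 2.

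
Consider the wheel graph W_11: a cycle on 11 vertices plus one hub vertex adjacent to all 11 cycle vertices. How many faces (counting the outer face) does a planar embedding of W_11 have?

W_11 has V = 11 + 1 = 12 vertices and E = 2·11 = 22 edges.
By Euler's formula F = 2 − V + E = 2 − 12 + 22 = 12.

12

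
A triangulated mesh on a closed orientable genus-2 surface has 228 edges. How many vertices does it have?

74

χ = 2 − 2·2 = -2, and every face is a triangle so 3F = 2E.
F = 2E/3 = 152. Then V = -2 + E − F = -2 + 228 − 152 = 74.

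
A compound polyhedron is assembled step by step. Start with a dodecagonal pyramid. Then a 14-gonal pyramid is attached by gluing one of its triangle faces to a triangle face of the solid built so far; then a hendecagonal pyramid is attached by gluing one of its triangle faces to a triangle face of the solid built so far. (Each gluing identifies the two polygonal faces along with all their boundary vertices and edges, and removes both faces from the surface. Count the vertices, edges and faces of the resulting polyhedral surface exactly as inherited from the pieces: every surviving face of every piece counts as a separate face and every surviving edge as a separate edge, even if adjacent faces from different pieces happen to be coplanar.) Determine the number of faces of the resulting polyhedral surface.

36

A dodecagonal pyramid: V=13, E=24, F=13.
Attach a 14-gonal pyramid (V=15, E=28, F=15) along a 3-gon: merge 3 vertices and 3 edges, delete both glued faces → V=25, E=49, F=26.
Attach a hendecagonal pyramid (V=12, E=22, F=12) along a 3-gon: merge 3 vertices and 3 edges, delete both glued faces → V=34, E=68, F=36.
Check: V − E + F = 34 − 68 + 36 = 2.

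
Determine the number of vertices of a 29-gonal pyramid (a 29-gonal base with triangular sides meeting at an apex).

A pyramid on an n-gon base has one n-gon and n triangles: V = 29 + 1 = 30, E = 2·29 = 58, F = 29 + 1 = 30.
Check: V − E + F = 30 − 58 + 30 = 2.

30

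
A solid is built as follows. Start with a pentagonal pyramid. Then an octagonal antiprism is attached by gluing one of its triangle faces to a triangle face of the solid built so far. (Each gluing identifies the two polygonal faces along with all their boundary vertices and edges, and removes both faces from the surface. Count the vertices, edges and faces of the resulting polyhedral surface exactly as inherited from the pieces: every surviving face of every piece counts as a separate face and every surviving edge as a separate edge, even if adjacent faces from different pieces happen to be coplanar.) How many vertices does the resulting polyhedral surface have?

A pentagonal pyramid: V=6, E=10, F=6.
Attach an octagonal antiprism (V=16, E=32, F=18) along a 3-gon: merge 3 vertices and 3 edges, delete both glued faces → V=19, E=39, F=22.
Check: V − E + F = 19 − 39 + 22 = 2.

19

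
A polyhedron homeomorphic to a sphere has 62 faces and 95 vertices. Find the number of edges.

Here V − E + F = 2.
E = V + F − (2) = 95 + 62 − (2) = 155.

155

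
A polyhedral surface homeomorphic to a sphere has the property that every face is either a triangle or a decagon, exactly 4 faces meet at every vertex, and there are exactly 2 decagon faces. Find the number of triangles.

Let x be the number of triangles; then F = 2 + x.
Edge–face incidences: 2E = 10·2 + 3·x = 20 + 3x.
Every vertex has degree 4, so 4V = 2E.
Euler: V − E + F = 2 ⇒ (2E)/4 − E + (2 + x) = 2.
Multiply by 8: 2·(2E) − 4·(2E) + 8·(2 + x) = 16, i.e. 16 + 8x − 2·(20 + 3x) = 16.
Collecting terms: 2x − 24 = 16, so 2x = 40, so x = 20.
Then 2E = 20 + 3·20 = 80, so E = 40, V = 2E/4 = 20, F = 2 + 20 = 22.

20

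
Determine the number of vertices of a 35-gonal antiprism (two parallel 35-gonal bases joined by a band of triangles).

70

An antiprism on an n-gon has two n-gon caps and 2n triangles: V = 2·35 = 70, E = 4·35 = 140, F = 2·35 + 2 = 72.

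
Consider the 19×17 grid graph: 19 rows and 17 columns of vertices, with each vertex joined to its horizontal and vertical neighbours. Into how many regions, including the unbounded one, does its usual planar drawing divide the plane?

289

The grid has V = 19·17 = 323 vertices and E = 19·16 + 17·18 = 610 edges.
F = 2 − V + E = 2 − 323 + 610 = 289.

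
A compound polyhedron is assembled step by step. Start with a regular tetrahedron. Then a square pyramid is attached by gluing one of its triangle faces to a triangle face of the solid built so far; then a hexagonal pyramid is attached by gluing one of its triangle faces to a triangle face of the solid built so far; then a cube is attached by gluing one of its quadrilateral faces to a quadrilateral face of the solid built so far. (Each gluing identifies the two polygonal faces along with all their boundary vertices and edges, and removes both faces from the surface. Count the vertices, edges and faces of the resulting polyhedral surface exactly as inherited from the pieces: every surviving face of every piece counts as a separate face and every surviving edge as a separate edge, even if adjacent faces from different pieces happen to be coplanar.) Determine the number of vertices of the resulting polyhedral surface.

14

A regular tetrahedron: V=4, E=6, F=4.
Attach a square pyramid (V=5, E=8, F=5) along a 3-gon: merge 3 vertices and 3 edges, delete both glued faces → V=6, E=11, F=7.
Attach a hexagonal pyramid (V=7, E=12, F=7) along a 3-gon: merge 3 vertices and 3 edges, delete both glued faces → V=10, E=20, F=12.
Attach a cube (V=8, E=12, F=6) along a 4-gon: merge 4 vertices and 4 edges, delete both glued faces → V=14, E=28, F=16.
Check: V − E + F = 14 − 28 + 16 = 2.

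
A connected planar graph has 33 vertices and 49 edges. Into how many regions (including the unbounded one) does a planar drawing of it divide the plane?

Euler's formula for a connected plane graph: V − E + F = 2, so F = 2 − 33 + 49 = 18.

18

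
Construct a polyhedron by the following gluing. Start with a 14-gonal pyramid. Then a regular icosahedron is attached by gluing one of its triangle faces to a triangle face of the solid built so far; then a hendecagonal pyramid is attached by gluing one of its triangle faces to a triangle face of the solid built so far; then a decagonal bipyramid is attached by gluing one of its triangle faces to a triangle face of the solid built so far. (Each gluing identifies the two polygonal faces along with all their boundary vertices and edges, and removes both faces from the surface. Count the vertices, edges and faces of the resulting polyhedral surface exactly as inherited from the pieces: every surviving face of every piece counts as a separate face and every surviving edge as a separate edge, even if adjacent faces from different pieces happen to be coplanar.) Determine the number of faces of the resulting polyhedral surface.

61

A 14-gonal pyramid: V=15, E=28, F=15.
Attach a regular icosahedron (V=12, E=30, F=20) along a 3-gon: merge 3 vertices and 3 edges, delete both glued faces → V=24, E=55, F=33.
Attach a hendecagonal pyramid (V=12, E=22, F=12) along a 3-gon: merge 3 vertices and 3 edges, delete both glued faces → V=33, E=74, F=43.
Attach a decagonal bipyramid (V=12, E=30, F=20) along a 3-gon: merge 3 vertices and 3 edges, delete both glued faces → V=42, E=101, F=61.
Check: V − E + F = 42 − 101 + 61 = 2.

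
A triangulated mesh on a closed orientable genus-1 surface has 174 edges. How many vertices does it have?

58

χ = 2 − 2·1 = 0, and every face is a triangle so 3F = 2E.
F = 2E/3 = 116. Then V = 0 + E − F = 0 + 174 − 116 = 58.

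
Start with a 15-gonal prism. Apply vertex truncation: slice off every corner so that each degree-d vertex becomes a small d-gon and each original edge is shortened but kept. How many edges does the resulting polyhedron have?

135

The base solid has V = 30, E = 45, F = 17.
Truncation replaces each original edge-end by a new vertex, so V′ = 2E = 90.
Each original edge survives, and each old vertex of degree d contributes d new edges; summing degrees gives Σd = 2E, so E′ = E + 2E = 3E = 135.
Each original face survives and each original vertex becomes one new face: F′ = F + V = 47.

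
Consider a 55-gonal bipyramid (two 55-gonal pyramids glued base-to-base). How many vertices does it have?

A bipyramid over an n-gon has 2n triangular faces and n + 2 vertices: V = 55 + 2 = 57, E = 3·55 = 165, F = 2·55 = 110.

57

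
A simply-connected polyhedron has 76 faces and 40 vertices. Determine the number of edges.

Here V − E + F = 2.
E = V + F − (2) = 40 + 76 − (2) = 114.

114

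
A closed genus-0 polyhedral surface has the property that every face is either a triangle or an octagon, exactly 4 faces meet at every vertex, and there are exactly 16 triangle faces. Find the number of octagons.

Let x be the number of octagons; then F = 16 + x.
Edge–face incidences: 2E = 3·16 + 8·x = 48 + 8x.
Every vertex has degree 4, so 4V = 2E.
Euler: V − E + F = 2 ⇒ (2E)/4 − E + (16 + x) = 2.
Multiply by 8: 2·(2E) − 4·(2E) + 8·(16 + x) = 16, i.e. 128 + 8x − 2·(48 + 8x) = 16.
Collecting terms: −8x + 32 = 16, so −8x = −16, so x = 2.
Then 2E = 48 + 8·2 = 64, so E = 32, V = 2E/4 = 16, F = 16 + 2 = 18.

2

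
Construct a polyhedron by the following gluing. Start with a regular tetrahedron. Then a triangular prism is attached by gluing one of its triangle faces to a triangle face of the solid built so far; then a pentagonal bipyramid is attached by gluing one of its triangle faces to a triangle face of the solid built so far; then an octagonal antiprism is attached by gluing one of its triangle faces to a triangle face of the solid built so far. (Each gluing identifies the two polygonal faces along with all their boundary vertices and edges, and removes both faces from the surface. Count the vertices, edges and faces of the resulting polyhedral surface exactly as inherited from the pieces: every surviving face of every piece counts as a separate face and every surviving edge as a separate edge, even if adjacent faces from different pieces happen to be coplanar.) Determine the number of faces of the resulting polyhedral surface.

A regular tetrahedron: V=4, E=6, F=4.
Attach a triangular prism (V=6, E=9, F=5) along a 3-gon: merge 3 vertices and 3 edges, delete both glued faces → V=7, E=12, F=7.
Attach a pentagonal bipyramid (V=7, E=15, F=10) along a 3-gon: merge 3 vertices and 3 edges, delete both glued faces → V=11, E=24, F=15.
Attach an octagonal antiprism (V=16, E=32, F=18) along a 3-gon: merge 3 vertices and 3 edges, delete both glued faces → V=24, E=53, F=31.
Check: V − E + F = 24 − 53 + 31 = 2.

31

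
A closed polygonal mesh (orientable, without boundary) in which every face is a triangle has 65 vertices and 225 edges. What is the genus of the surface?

Every face is a triangle and each edge borders two faces, so 3F = 2·225, giving F = 150.
χ = V − E + F = 65 − 225 + 150 = -10.
For a closed orientable surface χ = 2 − 2g, so g = (2 − (-10))/2 = 6.

6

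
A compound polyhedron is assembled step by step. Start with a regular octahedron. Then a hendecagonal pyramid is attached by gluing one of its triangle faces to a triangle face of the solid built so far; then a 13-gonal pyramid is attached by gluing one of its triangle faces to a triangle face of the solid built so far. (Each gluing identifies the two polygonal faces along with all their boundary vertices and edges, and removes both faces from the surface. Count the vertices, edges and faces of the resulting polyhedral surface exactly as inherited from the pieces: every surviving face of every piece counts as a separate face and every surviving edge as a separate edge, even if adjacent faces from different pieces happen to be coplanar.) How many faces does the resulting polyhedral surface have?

30

A regular octahedron: V=6, E=12, F=8.
Attach a hendecagonal pyramid (V=12, E=22, F=12) along a 3-gon: merge 3 vertices and 3 edges, delete both glued faces → V=15, E=31, F=18.
Attach a 13-gonal pyramid (V=14, E=26, F=14) along a 3-gon: merge 3 vertices and 3 edges, delete both glued faces → V=26, E=54, F=30.
Check: V − E + F = 26 − 54 + 30 = 2.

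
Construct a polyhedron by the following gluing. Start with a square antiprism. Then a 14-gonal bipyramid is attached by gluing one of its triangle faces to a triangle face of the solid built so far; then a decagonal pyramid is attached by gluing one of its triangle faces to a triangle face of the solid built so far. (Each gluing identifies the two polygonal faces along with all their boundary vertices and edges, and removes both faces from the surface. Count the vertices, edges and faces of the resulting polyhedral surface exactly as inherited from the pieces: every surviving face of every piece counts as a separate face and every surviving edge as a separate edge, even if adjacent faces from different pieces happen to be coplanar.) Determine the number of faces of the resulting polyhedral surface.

45

A square antiprism: V=8, E=16, F=10.
Attach a 14-gonal bipyramid (V=16, E=42, F=28) along a 3-gon: merge 3 vertices and 3 edges, delete both glued faces → V=21, E=55, F=36.
Attach a decagonal pyramid (V=11, E=20, F=11) along a 3-gon: merge 3 vertices and 3 edges, delete both glued faces → V=29, E=72, F=45.
Check: V − E + F = 29 − 72 + 45 = 2.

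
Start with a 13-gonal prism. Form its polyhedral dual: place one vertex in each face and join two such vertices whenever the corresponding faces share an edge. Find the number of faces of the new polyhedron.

The base solid has V = 26, E = 39, F = 15.
The dual swaps V and F and preserves E: V′ = F = 15, E′ = E = 39, F′ = V = 26.

26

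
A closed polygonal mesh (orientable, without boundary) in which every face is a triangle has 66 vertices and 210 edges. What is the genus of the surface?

Every face is a triangle and each edge borders two faces, so 3F = 2·210, giving F = 140.
χ = V − E + F = 66 − 210 + 140 = -4.
For a closed orientable surface χ = 2 − 2g, so g = (2 − (-4))/2 = 3.

3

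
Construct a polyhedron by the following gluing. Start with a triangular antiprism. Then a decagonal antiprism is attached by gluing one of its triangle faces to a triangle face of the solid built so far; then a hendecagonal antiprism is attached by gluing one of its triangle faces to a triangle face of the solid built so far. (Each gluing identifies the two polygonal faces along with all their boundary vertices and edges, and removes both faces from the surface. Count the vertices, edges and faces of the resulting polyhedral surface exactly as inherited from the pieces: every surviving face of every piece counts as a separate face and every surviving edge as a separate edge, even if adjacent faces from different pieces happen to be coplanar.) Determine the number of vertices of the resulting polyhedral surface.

42

A triangular antiprism: V=6, E=12, F=8.
Attach a decagonal antiprism (V=20, E=40, F=22) along a 3-gon: merge 3 vertices and 3 edges, delete both glued faces → V=23, E=49, F=28.
Attach a hendecagonal antiprism (V=22, E=44, F=24) along a 3-gon: merge 3 vertices and 3 edges, delete both glued faces → V=42, E=90, F=50.
Check: V − E + F = 42 − 90 + 50 = 2.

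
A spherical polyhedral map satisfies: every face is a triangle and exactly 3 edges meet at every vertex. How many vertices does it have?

Each face has 3 edges and each edge borders two faces, so 2E = 3F.
Each vertex has degree 3, so 3V = 2E and hence V = 3F/3.
Euler: V − E + F = 2 ⇒ (3F/3) − (3F/2) + F = 2.
Multiply by 6: (6 − 9 + 6)F = 12, i.e. 3F = 12.
So F = 4, E = 3·4/2 = 6, V = 3·4/3 = 4.

4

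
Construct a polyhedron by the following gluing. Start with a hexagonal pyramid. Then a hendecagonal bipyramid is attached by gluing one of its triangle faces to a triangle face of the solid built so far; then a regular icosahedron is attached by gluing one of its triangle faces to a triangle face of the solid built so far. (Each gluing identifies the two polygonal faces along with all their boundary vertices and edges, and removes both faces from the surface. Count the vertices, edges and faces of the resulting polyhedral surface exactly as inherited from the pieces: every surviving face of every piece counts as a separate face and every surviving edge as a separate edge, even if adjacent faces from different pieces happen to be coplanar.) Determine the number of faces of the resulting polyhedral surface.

45

A hexagonal pyramid: V=7, E=12, F=7.
Attach a hendecagonal bipyramid (V=13, E=33, F=22) along a 3-gon: merge 3 vertices and 3 edges, delete both glued faces → V=17, E=42, F=27.
Attach a regular icosahedron (V=12, E=30, F=20) along a 3-gon: merge 3 vertices and 3 edges, delete both glued faces → V=26, E=69, F=45.
Check: V − E + F = 26 − 69 + 45 = 2.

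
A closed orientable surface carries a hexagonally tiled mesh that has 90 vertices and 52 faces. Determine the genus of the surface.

8

Every face is a hexagon, so 2E = 6·52 = 312, giving E = 156.
χ = V − E + F = 90 − 156 + 52 = -14.
For a closed orientable surface χ = 2 − 2g, so g = (2 − (-14))/2 = 8.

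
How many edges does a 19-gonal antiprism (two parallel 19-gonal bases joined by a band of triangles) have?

76

An antiprism on an n-gon has two n-gon caps and 2n triangles: V = 2·19 = 38, E = 4·19 = 76, F = 2·19 + 2 = 40.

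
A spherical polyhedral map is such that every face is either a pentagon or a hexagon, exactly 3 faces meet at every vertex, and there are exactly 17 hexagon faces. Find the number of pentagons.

Let x be the number of pentagons; then F = 17 + x.
Edge–face incidences: 2E = 6·17 + 5·x = 102 + 5x.
Every vertex has degree 3, so 3V = 2E.
Euler: V − E + F = 2 ⇒ (2E)/3 − E + (17 + x) = 2.
Multiply by 6: 2·(2E) − 3·(2E) + 6·(17 + x) = 12, i.e. 102 + 6x − (102 + 5x) = 12.
Collecting terms: x = 12.
Then 2E = 102 + 5·12 = 162, so E = 81, V = 2E/3 = 54, F = 17 + 12 = 29.

12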